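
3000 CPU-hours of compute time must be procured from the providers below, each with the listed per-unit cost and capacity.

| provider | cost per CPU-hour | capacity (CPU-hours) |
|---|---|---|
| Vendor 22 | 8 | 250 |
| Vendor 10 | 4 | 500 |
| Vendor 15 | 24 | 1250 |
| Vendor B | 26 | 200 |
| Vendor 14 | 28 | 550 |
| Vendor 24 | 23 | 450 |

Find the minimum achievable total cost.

Use providers in increasing cost order.
Vendor 10 at 4: take all 500 CPU-hours — 2500 still needed.
Take 250 from Vendor 22 at 8 — need 2250 more.
Vendor 24 (23): use full 450 — 1800 CPU-hours to go.
Vendor 15 at 24: take all 1250 CPU-hours — 550 still needed.
Vendor B at 26: take all 200 CPU-hours — 350 still needed.
Vendor 14 (28): take the remaining 350 — done.
Cost = 500×4 + 250×8 + 450×23 + 1250×24 + 200×26 + 350×28 = 59350.

59350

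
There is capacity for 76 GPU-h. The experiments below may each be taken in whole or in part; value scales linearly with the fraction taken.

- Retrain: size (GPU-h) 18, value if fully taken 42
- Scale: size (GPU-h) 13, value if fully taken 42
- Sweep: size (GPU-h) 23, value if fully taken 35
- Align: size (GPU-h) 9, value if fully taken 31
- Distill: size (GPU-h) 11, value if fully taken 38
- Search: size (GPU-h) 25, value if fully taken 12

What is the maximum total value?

Sort by value density: Distill 38/11≈3.45, Align 31/9≈3.44, Scale 42/13≈3.23, Retrain 42/18≈2.33, Sweep 35/23≈1.52, Search 12/25≈0.48.
All 11 GPU-h of Distill fit (value 38) → 65 remain.
All 9 GPU-h of Align fit (value 31) → 56 remain.
All 13 GPU-h of Scale fit (value 42) → 43 remain.
Take all of Retrain (18 GPU-h, value 42) → 25 GPU-h left.
All 23 GPU-h of Sweep fit (value 35) → 2 remain.
2 GPU-h left: a 2/25 share of Search gives 12×2/25 = 0.96.
Total value = 188.96.

188.96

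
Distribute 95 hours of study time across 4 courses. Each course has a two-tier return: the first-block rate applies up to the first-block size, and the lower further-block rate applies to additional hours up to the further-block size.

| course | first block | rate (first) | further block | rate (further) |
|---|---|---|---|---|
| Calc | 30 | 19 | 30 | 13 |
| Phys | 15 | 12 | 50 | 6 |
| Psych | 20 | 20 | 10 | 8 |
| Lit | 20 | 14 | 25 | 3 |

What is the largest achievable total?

Rank every tier by rate: Psych/first 20 > Calc/first 19 > Lit/first 14 > Calc/second 13 > Phys/first 12 > Psych/second 8 > Phys/second 6 > Lit/second 3.
Fill Psych first block (20 at 20) → 75 left.
Calc first at 19: fill all 30 → 45 left.
Lit/first (14): +20 → 25 left.
Calc second at 13: only 25 left, fill 25.
Total = 20×20 + 19×30 + 14×20 + 13×25 = 1575.

1575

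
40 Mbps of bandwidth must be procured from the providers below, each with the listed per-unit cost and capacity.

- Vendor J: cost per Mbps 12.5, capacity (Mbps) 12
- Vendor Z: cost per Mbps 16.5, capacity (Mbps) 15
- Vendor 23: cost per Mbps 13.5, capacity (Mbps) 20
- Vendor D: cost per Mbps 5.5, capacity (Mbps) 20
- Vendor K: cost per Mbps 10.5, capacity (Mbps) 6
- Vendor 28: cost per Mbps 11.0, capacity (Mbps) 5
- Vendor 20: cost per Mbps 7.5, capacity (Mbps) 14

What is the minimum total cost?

Use providers in increasing cost order.
Take 20 from Vendor D at 5.5 — need 20 more.
Vendor 20 (7.5): use full 14 — 6 Mbps to go.
Vendor K at 10.5: take all 6 Mbps — 0 still needed.
Vendor 28, Vendor J, Vendor 23, Vendor Z: unused.
Cost = 20×5.5 + 14×7.5 + 6×10.5 = 278.

278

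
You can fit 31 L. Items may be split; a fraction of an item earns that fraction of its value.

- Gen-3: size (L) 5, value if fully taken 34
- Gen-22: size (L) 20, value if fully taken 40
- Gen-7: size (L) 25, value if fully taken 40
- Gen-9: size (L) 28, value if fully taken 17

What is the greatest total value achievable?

Best value per unit of size first: Gen-3 34/5≈6.8, Gen-22 40/20≈2, Gen-7 40/25≈1.6, Gen-9 17/28≈0.607.
Gen-3: take in full, 5 L for value 34 → 26 left.
All 20 L of Gen-22 fit (value 40) → 6 remain.
Fill the last 6 L with part of Gen-7: 6/25 of it earns 9.6.
Total value = 83.6.

83.6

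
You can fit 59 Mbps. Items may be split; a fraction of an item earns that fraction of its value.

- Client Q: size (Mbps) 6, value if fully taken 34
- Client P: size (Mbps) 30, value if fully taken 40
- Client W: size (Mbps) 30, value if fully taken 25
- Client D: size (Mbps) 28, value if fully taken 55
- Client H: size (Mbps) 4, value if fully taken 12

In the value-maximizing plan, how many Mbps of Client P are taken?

21

Best value per unit of size first: Client Q 34/6≈5.67, Client H 12/4≈3, Client D 55/28≈1.96, Client P 40/30≈1.33, Client W 25/30≈0.833.
All 6 Mbps of Client Q fit (value 34) ; 53 remain.
All 4 Mbps of Client H fit (value 12) ; 49 remain.
Take all of Client D (28 Mbps, value 55) ; 21 Mbps left.
Only 21 Mbps remain; take 21/30 of Client P for value 40×21/30 = 28.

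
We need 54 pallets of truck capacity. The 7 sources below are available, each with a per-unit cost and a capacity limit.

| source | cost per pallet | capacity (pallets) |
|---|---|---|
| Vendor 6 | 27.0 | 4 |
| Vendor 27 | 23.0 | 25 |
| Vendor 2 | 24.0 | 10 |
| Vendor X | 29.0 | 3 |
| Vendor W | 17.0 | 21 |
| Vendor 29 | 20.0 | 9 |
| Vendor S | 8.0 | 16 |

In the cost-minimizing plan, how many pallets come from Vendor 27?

8

Use sources in increasing cost order.
Vendor S at 8.0: take all 16 pallets ; 38 still needed.
Vendor W at 17.0: take all 21 pallets ; 17 still needed.
Vendor 29 (20.0): use full 9 ; 8 pallets to go.
Take 8 from Vendor 27 at 23.0 to finish.
Vendor 2, Vendor 6, Vendor X: unused.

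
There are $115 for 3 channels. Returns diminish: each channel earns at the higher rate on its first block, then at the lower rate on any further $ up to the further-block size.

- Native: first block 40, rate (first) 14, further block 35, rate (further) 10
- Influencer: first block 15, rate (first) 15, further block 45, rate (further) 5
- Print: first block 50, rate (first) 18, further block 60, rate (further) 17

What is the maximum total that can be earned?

Treat each block as its own option and order by rate: Print/T1 18 > Print/T2 17 > Influencer/T1 15 > Native/T1 14 > Native/T2 10 > Influencer/T2 5.
Fill Print T1 block (50 at 18) — 65 left.
Print T2 at 17: fill all 60 — 5 left.
5 remain; put them into Influencer T1 at 15.
Total = 18×50 + 17×60 + 15×5 = 1995.

1995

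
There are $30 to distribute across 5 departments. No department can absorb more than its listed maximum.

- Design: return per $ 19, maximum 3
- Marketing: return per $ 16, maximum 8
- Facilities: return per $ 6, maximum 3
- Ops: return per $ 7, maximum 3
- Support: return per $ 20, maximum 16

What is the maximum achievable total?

Highest return per $ first: Support 20 > Design 19 > Marketing 16 > Ops 7 > Facilities 6.
Give Support 16 to hit its cap of 16 → 14 left.
Give Design 3 to hit its cap of 3 → 11 left.
Give Marketing 8 to hit its cap of 8 → 3 left.
Give Ops 3 to hit its cap of 3 → 0 left.
Total = 19×3 + 16×8 + 7×3 + 20×16 = 526.

526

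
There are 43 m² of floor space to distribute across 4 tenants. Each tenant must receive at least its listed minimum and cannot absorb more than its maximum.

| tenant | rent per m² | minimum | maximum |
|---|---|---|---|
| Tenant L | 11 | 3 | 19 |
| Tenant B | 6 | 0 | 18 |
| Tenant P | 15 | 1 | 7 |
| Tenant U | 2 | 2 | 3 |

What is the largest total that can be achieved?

Meeting every minimum uses 3+0+1+2 = 6 m², leaving 37.
Rank by rent per m²: Tenant P 15 > Tenant L 11 > Tenant B 6 > Tenant U 2.
Tenant P takes 6 more to reach its cap of 7 — 31 left.
Tenant L takes 16 more to reach its cap of 19 — 15 left.
Tenant B has room for 18 more but only 15 remain, so it gets 15.
Total = 11×19 + 6×15 + 15×7 + 2×2 = 408.

408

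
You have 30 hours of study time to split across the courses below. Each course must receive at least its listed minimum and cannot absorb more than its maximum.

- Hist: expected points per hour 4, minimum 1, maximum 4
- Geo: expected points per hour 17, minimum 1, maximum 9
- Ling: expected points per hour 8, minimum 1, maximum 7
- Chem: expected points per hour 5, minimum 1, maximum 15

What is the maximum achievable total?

278

Meeting every minimum uses 1+1+1+1 = 4 hours, leaving 26.
Order the courses by expected points per hour: Geo 17 > Ling 8 > Chem 5 > Hist 4.
Give Geo 8 more to hit its cap of 9 — 18 left.
Ling: +6 to 7 (cap) — 12 left.
Only 12 left; Chem takes them to reach 13.
Total = 4×1 + 17×9 + 8×7 + 5×13 = 278.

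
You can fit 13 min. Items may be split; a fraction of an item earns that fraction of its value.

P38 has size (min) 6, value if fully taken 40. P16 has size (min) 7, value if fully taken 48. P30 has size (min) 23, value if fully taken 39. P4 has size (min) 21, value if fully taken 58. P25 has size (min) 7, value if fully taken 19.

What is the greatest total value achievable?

Sort by value density: P16 48/7≈6.86, P38 40/6≈6.67, P4 58/21≈2.76, P25 19/7≈2.71, P30 39/23≈1.7.
P16: take in full, 7 min for value 48 → 6 left.
Take all of P38 (6 min, value 40) → 0 min left.
Total value = 88.

88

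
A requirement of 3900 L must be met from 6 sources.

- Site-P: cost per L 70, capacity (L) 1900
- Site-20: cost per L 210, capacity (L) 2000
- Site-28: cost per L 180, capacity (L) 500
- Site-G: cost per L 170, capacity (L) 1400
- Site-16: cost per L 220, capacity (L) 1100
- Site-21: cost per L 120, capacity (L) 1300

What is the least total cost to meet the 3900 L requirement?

Use sources in increasing cost order.
Site-P (70): use full 1900 — 2000 L to go.
Take 1300 from Site-21 at 120 — need 700 more.
Site-G (170): take the remaining 700 — done.
Site-28, Site-20, Site-16: unused.
Cost = 1900×70 + 1300×120 + 700×170 = 408000.

408000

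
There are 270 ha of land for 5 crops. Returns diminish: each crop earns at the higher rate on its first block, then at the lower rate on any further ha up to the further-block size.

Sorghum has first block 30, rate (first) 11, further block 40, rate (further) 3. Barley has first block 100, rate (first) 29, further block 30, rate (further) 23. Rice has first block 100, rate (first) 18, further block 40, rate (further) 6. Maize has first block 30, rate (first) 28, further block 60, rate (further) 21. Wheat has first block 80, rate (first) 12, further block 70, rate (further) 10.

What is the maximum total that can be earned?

Rank every tier by rate: Barley/first 29 > Maize/first 28 > Barley/second 23 > Maize/second 21 > Rice/first 18 > Wheat/first 12 > Sorghum/first 11 > Wheat/second 10 > Rice/second 6 > Sorghum/second 3.
Barley/first (29): +100 → 170 left.
Fill Maize first block (30 at 28) → 140 left.
Fill Barley second block (30 at 23) → 110 left.
Maize/second (21): +60 → 50 left.
Rice first at 18: only 50 left, fill 50.
Total = 29×100 + 28×30 + 23×30 + 21×60 + 18×50 = 6590.

6590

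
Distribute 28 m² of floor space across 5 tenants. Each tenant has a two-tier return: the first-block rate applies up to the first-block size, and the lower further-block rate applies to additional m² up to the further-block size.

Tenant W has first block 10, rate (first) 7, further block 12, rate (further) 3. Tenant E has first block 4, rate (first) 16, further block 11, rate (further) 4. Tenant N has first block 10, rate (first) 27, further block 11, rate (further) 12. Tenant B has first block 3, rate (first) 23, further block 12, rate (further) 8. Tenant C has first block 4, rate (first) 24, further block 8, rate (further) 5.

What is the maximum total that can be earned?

583

Order all 10 blocks by rate: Tenant N/T1 27 > Tenant C/T1 24 > Tenant B/T1 23 > Tenant E/T1 16 > Tenant N/T2 12 > Tenant B/T2 8 > Tenant W/T1 7 > Tenant C/T2 5 > Tenant E/T2 4 > Tenant W/T2 3.
Fill Tenant N T1 block (10 at 27) ; 18 left.
Fill Tenant C T1 block (4 at 24) ; 14 left.
Tenant B T1 at 23: fill all 3 ; 11 left.
Tenant E/T1 (16): +4 ; 7 left.
7 remain; put them into Tenant N T2 at 12.
Total = 27×10 + 24×4 + 23×3 + 16×4 + 12×7 = 583.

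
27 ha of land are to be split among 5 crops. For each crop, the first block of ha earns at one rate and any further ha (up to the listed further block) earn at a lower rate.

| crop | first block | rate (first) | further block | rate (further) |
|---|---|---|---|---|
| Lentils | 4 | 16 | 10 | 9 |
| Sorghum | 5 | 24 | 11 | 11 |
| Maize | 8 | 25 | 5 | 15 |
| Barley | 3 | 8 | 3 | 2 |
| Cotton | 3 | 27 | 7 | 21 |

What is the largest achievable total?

612

Rank every tier by rate: Cotton/T1 27 > Maize/T1 25 > Sorghum/T1 24 > Cotton/T2 21 > Lentils/T1 16 > Maize/T2 15 > Sorghum/T2 11 > Lentils/T2 9 > Barley/T1 8 > Barley/T2 2.
Cotton/T1 (27): +3 → 24 left.
Maize T1 at 25: fill all 8 → 16 left.
Fill Sorghum T1 block (5 at 24) → 11 left.
Cotton/T2 (21): +7 → 4 left.
Fill Lentils T1 block (4 at 16) → 0 left.
Total = 27×3 + 25×8 + 24×5 + 21×7 + 16×4 = 612.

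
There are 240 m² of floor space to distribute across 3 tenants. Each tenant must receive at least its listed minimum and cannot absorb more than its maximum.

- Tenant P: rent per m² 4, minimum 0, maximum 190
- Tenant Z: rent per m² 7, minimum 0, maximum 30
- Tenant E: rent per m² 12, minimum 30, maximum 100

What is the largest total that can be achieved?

1850

Meeting every minimum uses 0+0+30 = 30 m², leaving 210.
Rank by rent per m²: Tenant E 12 > Tenant Z 7 > Tenant P 4.
Tenant E: +70 to 100 (cap) → 140 left.
Give Tenant Z 30 more to hit its cap of 30 → 110 left.
Only 110 left; Tenant P takes them to reach 110.
Total = 4×110 + 7×30 + 12×100 = 1850.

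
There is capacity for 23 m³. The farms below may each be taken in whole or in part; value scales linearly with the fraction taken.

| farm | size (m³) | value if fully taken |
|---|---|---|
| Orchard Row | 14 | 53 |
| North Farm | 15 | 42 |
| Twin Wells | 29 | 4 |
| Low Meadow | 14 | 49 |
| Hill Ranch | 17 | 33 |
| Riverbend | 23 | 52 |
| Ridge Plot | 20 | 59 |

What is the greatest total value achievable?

84.5

Rank by value-to-size ratio: Orchard Row 53/14≈3.79, Low Meadow 49/14≈3.5, Ridge Plot 59/20≈2.95, North Farm 42/15≈2.8, Riverbend 52/23≈2.26, Hill Ranch 33/17≈1.94, Twin Wells 4/29≈0.138.
All 14 m³ of Orchard Row fit (value 53) ; 9 remain.
9 m³ left: a 9/14 share of Low Meadow gives 49×9/14 = 31.5.
Total value = 84.5.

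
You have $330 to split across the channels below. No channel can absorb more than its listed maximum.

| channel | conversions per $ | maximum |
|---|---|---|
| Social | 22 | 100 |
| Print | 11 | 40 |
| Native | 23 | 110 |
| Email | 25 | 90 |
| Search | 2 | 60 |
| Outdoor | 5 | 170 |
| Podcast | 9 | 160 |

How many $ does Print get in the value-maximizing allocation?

30

Highest conversions per $ first: Email 25 > Native 23 > Social 22 > Print 11 > Podcast 9 > Outdoor 5 > Search 2.
Give Email 90 to hit its cap of 90 ; 240 left.
Native takes 110 to reach its cap of 110 ; 130 left.
Give Social 100 to hit its cap of 100 ; 30 left.
Only 30 left; Print takes them to reach 30.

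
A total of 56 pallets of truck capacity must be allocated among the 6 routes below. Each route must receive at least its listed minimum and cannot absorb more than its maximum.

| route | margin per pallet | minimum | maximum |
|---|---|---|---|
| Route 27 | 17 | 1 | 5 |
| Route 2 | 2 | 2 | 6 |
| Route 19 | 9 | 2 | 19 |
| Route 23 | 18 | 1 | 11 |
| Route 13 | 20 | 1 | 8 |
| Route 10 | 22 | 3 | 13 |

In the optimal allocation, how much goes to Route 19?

Meeting every minimum uses 1+2+2+1+1+3 = 10 pallets, leaving 46.
Rank by margin per pallet: Route 10 22 > Route 13 20 > Route 23 18 > Route 27 17 > Route 19 9 > Route 2 2.
Route 10: +10 to 13 (cap) → 36 left.
Route 13: +7 to 8 (cap) → 29 left.
Route 23 takes 10 more to reach its cap of 11 → 19 left.
Give Route 27 4 more to hit its cap of 5 → 15 left.
Route 19: +15 (room for 17) → 17. Pool exhausted.

17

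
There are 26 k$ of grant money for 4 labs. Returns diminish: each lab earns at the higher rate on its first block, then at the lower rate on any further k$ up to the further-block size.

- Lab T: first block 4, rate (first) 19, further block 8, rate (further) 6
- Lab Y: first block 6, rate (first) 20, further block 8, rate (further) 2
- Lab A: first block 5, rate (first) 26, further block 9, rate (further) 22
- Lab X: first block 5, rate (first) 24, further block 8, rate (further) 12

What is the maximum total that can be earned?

587

Rank every tier by rate: Lab A/T1 26 > Lab X/T1 24 > Lab A/T2 22 > Lab Y/T1 20 > Lab T/T1 19 > Lab X/T2 12 > Lab T/T2 6 > Lab Y/T2 2.
Lab A T1 at 26: fill all 5 ; 21 left.
Lab X/T1 (24): +5 ; 16 left.
Fill Lab A T2 block (9 at 22) ; 7 left.
Fill Lab Y T1 block (6 at 20) ; 1 left.
Lab T T1 at 19: only 1 left, fill 1.
Total = 26×5 + 24×5 + 22×9 + 20×6 + 19×1 = 587.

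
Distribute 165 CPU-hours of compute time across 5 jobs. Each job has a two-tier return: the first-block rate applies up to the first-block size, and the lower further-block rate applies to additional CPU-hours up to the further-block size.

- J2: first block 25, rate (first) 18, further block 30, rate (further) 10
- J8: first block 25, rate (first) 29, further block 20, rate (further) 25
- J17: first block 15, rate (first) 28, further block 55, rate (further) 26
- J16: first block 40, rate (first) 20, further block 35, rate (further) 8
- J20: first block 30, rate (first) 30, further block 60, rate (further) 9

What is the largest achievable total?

Treat each block as its own option and order by rate: J20/T1 30 > J8/T1 29 > J17/T1 28 > J17/T2 26 > J8/T2 25 > J16/T1 20 > J2/T1 18 > J2/T2 10 > J20/T2 9 > J16/T2 8.
J20 T1 at 30: fill all 30 → 135 left.
J8 T1 at 29: fill all 25 → 110 left.
Fill J17 T1 block (15 at 28) → 95 left.
J17/T2 (26): +55 → 40 left.
Fill J8 T2 block (20 at 25) → 20 left.
20 remain; put them into J16 T1 at 20.
Total = 30×30 + 29×25 + 28×15 + 26×55 + 25×20 + 20×20 = 4375.

4375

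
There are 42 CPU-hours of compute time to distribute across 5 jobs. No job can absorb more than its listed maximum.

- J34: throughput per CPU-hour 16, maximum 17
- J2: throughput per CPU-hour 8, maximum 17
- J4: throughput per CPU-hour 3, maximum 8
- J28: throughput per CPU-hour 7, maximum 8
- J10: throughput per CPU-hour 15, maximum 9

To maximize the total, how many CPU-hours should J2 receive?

Rank by throughput per CPU-hour: J34 16 > J10 15 > J2 8 > J28 7 > J4 3.
Give J34 17 to hit its cap of 17 ; 25 left.
J10 takes 9 to reach its cap of 9 ; 16 left.
Only 16 left; J2 takes them to reach 16.

16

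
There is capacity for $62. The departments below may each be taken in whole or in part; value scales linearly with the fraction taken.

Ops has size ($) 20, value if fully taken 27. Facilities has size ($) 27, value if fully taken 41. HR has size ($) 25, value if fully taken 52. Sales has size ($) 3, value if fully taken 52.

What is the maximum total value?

154.45

Rank by value-to-size ratio: Sales 52/3≈17.3, HR 52/25≈2.08, Facilities 41/27≈1.52, Ops 27/20≈1.35.
Sales: take in full, 3 $ for value 52 → 59 left.
HR: take in full, 25 $ for value 52 → 34 left.
All 27 $ of Facilities fit (value 41) → 7 remain.
Fill the last 7 $ with part of Ops: 7/20 of it earns 9.45.
Total value = 154.45.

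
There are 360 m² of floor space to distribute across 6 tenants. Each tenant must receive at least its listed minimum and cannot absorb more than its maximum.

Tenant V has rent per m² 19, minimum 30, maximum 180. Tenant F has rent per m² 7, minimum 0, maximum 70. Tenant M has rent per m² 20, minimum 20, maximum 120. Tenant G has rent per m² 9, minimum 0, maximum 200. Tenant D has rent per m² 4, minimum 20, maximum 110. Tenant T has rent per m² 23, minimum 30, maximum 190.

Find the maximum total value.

7420

Meeting every minimum uses 30+0+20+0+20+30 = 100 m², leaving 260.
Order the tenants by rent per m²: Tenant T 23 > Tenant M 20 > Tenant V 19 > Tenant G 9 > Tenant F 7 > Tenant D 4.
Tenant T: +160 to 190 (cap) — 100 left.
Give Tenant M 100 more to hit its cap of 120 — 0 left.
Total = 19×30 + 20×120 + 4×20 + 23×190 = 7420.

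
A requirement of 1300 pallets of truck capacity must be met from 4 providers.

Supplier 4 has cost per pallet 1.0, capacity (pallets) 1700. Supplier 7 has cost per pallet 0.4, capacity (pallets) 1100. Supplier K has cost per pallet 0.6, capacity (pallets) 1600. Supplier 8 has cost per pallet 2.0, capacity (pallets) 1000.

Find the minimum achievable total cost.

560

Fill from the cheapest provider first.
Take 1100 from Supplier 7 at 0.4 → need 200 more.
Take 200 from Supplier K at 0.6 to finish.
Supplier 4, Supplier 8: unused.
Cost = 1100×0.4 + 200×0.6 = 560.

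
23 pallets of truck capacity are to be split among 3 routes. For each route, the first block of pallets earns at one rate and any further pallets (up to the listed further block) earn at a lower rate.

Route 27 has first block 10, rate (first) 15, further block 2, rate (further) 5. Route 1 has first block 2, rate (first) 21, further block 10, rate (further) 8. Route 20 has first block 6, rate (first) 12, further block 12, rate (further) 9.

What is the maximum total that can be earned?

Treat each block as its own option and order by rate: Route 1/first 21 > Route 27/first 15 > Route 20/first 12 > Route 20/second 9 > Route 1/second 8 > Route 27/second 5.
Fill Route 1 first block (2 at 21) — 21 left.
Fill Route 27 first block (10 at 15) — 11 left.
Route 20/first (12): +6 — 5 left.
5 remain; put them into Route 20 second at 9.
Total = 21×2 + 15×10 + 12×6 + 9×5 = 309.

309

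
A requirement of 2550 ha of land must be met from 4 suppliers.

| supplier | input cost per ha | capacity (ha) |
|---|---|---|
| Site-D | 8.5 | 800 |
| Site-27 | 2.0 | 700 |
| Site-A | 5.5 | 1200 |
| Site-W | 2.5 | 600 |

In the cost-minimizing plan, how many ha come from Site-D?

Fill from the cheapest supplier first.
Take 700 from Site-27 at 2.0 → need 1850 more.
Site-W (2.5): use full 600 → 1250 ha to go.
Site-A at 5.5: take all 1200 ha → 50 still needed.
Site-D at 8.5: take 50 of its 800 → requirement met.

50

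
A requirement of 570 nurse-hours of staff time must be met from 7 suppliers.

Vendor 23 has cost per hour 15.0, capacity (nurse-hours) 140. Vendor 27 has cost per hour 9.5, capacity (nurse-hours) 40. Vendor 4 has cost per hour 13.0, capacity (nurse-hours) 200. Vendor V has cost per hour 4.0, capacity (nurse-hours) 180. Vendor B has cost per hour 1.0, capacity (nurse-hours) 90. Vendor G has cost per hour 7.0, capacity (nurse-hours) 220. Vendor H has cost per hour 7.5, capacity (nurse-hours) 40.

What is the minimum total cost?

3030

Fill from the cheapest supplier first.
Vendor B at 1.0: take all 90 nurse-hours — 480 still needed.
Vendor V (4.0): use full 180 — 300 nurse-hours to go.
Vendor G at 7.0: take all 220 nurse-hours — 80 still needed.
Take 40 from Vendor H at 7.5 — need 40 more.
Vendor 27 (9.5): use full 40 — 0 nurse-hours to go.
Vendor 4, Vendor 23: unused.
Cost = 90×1.0 + 180×4.0 + 220×7.0 + 40×7.5 + 40×9.5 = 3030.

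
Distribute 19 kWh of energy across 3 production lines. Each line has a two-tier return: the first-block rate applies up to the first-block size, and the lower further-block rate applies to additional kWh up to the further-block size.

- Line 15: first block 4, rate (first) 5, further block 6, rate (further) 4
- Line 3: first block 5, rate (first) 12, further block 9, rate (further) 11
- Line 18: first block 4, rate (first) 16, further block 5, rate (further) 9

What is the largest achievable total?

232

Rank every tier by rate: Line 18/T1 16 > Line 3/T1 12 > Line 3/T2 11 > Line 18/T2 9 > Line 15/T1 5 > Line 15/T2 4.
Line 18 T1 at 16: fill all 4 ; 15 left.
Fill Line 3 T1 block (5 at 12) ; 10 left.
Fill Line 3 T2 block (9 at 11) ; 1 left.
1 remain; put them into Line 18 T2 at 9.
Total = 16×4 + 12×5 + 11×9 + 9×1 = 232.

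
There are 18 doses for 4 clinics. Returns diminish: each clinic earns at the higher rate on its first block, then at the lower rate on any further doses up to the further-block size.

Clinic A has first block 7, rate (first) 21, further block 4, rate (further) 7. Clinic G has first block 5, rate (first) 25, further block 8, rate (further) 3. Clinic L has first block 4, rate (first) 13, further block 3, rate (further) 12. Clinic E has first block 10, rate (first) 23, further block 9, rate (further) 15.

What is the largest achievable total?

Treat each block as its own option and order by rate: Clinic G/T1 25 > Clinic E/T1 23 > Clinic A/T1 21 > Clinic E/T2 15 > Clinic L/T1 13 > Clinic L/T2 12 > Clinic A/T2 7 > Clinic G/T2 3.
Clinic G T1 at 25: fill all 5 → 13 left.
Fill Clinic E T1 block (10 at 23) → 3 left.
Clinic A T1 at 21: only 3 left, fill 3.
Total = 25×5 + 23×10 + 21×3 = 418.

418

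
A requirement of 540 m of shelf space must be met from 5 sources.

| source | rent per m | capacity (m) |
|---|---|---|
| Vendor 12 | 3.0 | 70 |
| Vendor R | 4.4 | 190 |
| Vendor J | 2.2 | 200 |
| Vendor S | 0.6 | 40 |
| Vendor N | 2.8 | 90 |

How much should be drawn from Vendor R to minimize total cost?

140

Use sources in increasing cost order.
Vendor S at 0.6: take all 40 m → 500 still needed.
Vendor J (2.2): use full 200 → 300 m to go.
Vendor N (2.8): use full 90 → 210 m to go.
Vendor 12 (3.0): use full 70 → 140 m to go.
Vendor R at 4.4: take 140 of its 190 → requirement met.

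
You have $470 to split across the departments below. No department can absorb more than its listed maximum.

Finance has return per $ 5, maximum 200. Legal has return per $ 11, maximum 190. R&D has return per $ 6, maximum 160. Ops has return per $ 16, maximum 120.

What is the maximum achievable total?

4970

Order the departments by return per $: Ops 16 > Legal 11 > R&D 6 > Finance 5.
Give Ops 120 to hit its cap of 120 ; 350 left.
Legal takes 190 to reach its cap of 190 ; 160 left.
R&D takes 160 to reach its cap of 160 ; 0 left.
Total = 11×190 + 6×160 + 16×120 = 4970.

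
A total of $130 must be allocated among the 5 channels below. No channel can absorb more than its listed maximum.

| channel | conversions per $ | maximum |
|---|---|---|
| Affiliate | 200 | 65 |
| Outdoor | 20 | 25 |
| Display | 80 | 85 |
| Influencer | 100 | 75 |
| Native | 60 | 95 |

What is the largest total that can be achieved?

19500

Order the channels by conversions per $: Affiliate 200 > Influencer 100 > Display 80 > Native 60 > Outdoor 20.
Give Affiliate 65 to hit its cap of 65 ; 65 left.
Influencer has room for 75 but only 65 remain, so it gets 65.
Total = 200×65 + 100×65 = 19500.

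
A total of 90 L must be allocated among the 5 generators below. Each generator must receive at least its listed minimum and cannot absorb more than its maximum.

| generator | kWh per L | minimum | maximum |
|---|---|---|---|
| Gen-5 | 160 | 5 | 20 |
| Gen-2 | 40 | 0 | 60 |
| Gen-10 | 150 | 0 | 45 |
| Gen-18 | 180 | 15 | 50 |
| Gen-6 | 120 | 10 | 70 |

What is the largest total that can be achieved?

Meeting every minimum uses 5+0+0+15+10 = 30 L, leaving 60.
Rank by kWh per L: Gen-18 180 > Gen-5 160 > Gen-10 150 > Gen-6 120 > Gen-2 40.
Gen-18 takes 35 more to reach its cap of 50 — 25 left.
Give Gen-5 15 more to hit its cap of 20 — 10 left.
Only 10 left; Gen-10 takes them to reach 10.
Total = 160×20 + 150×10 + 180×50 + 120×10 = 14900.

14900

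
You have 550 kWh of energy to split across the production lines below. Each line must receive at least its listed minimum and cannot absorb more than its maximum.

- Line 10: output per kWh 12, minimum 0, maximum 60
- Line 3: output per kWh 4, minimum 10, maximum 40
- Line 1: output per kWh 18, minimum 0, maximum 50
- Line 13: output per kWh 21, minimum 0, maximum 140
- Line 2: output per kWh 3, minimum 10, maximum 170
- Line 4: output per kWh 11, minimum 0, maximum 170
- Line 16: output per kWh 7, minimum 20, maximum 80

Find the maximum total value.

Meeting every minimum uses 0+10+0+0+10+0+20 = 40 kWh, leaving 510.
Rank by output per kWh: Line 13 21 > Line 1 18 > Line 10 12 > Line 4 11 > Line 16 7 > Line 3 4 > Line 2 3.
Line 13 takes 140 more to reach its cap of 140 ; 370 left.
Line 1 takes 50 more to reach its cap of 50 ; 320 left.
Line 10: +60 to 60 (cap) ; 260 left.
Line 4 takes 170 more to reach its cap of 170 ; 90 left.
Line 16 takes 60 more to reach its cap of 80 ; 30 left.
Line 3: +30 to 40 (cap) ; 0 left.
Total = 12×60 + 4×40 + 18×50 + 21×140 + 3×10 + 11×170 + 7×80 = 7180.

7180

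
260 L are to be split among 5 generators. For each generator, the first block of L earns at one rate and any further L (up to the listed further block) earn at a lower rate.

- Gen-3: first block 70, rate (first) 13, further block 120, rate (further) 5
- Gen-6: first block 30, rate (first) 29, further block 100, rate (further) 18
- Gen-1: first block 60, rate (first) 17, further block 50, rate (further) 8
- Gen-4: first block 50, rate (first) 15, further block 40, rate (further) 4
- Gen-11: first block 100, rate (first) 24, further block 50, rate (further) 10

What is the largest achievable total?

5580

Rank every tier by rate: Gen-6/T1 29 > Gen-11/T1 24 > Gen-6/T2 18 > Gen-1/T1 17 > Gen-4/T1 15 > Gen-3/T1 13 > Gen-11/T2 10 > Gen-1/T2 8 > Gen-3/T2 5 > Gen-4/T2 4.
Gen-6/T1 (29): +30 ; 230 left.
Gen-11 T1 at 24: fill all 100 ; 130 left.
Gen-6 T2 at 18: fill all 100 ; 30 left.
30 remain; put them into Gen-1 T1 at 17.
Total = 29×30 + 24×100 + 18×100 + 17×30 = 5580.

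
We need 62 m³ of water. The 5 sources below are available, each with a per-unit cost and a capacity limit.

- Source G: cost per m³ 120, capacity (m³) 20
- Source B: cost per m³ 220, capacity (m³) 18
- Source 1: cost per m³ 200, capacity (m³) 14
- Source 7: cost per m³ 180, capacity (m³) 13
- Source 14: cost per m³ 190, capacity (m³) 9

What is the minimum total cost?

10570

Fill from the cheapest source first.
Source G (120): use full 20 → 42 m³ to go.
Source 7 (180): use full 13 → 29 m³ to go.
Take 9 from Source 14 at 190 → need 20 more.
Source 1 at 200: take all 14 m³ → 6 still needed.
Source B (220): take the remaining 6 → done.
Cost = 20×120 + 13×180 + 9×190 + 14×200 + 6×220 = 10570.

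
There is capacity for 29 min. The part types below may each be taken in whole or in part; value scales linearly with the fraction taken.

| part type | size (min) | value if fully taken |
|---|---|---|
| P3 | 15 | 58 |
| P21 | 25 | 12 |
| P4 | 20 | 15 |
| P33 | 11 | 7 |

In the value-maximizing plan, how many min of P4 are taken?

Best value per unit of size first: P3 58/15≈3.87, P4 15/20≈0.75, P33 7/11≈0.636, P21 12/25≈0.48.
All 15 min of P3 fit (value 58) — 14 remain.
Fill the last 14 min with part of P4: 14/20 of it earns 10.5.

14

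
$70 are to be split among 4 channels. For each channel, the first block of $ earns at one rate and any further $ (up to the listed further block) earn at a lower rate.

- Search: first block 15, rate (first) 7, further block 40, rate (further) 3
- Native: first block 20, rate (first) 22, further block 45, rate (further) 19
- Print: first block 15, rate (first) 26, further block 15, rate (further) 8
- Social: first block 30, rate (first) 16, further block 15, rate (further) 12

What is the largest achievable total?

1495

Treat each block as its own option and order by rate: Print/tier1 26 > Native/tier1 22 > Native/tier2 19 > Social/tier1 16 > Social/tier2 12 > Print/tier2 8 > Search/tier1 7 > Search/tier2 3.
Print/tier1 (26): +15 ; 55 left.
Fill Native tier1 block (20 at 22) ; 35 left.
35 remain; put them into Native tier2 at 19.
Total = 26×15 + 22×20 + 19×35 = 1495.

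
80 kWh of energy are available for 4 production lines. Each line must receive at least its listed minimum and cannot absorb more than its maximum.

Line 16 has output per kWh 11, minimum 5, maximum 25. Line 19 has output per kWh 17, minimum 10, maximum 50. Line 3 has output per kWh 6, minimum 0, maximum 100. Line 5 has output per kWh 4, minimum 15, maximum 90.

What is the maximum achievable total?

1075

Meeting every minimum uses 5+10+0+15 = 30 kWh, leaving 50.
Highest output per kWh first: Line 19 17 > Line 16 11 > Line 3 6 > Line 5 4.
Line 19 takes 40 more to reach its cap of 50 → 10 left.
Line 16: +10 (room for 20) → 15. Pool exhausted.
Total = 11×15 + 17×50 + 4×15 = 1075.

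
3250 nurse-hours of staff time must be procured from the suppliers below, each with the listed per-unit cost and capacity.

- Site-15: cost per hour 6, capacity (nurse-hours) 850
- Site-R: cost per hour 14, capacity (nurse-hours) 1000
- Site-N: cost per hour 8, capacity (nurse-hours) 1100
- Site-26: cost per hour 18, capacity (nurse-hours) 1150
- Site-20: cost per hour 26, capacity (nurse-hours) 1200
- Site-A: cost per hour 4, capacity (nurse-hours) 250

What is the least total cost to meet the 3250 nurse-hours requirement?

Use suppliers in increasing cost order.
Site-A (4): use full 250 → 3000 nurse-hours to go.
Site-15 (6): use full 850 → 2150 nurse-hours to go.
Take 1100 from Site-N at 8 → need 1050 more.
Site-R at 14: take all 1000 nurse-hours → 50 still needed.
Site-26 (18): take the remaining 50 → done.
Site-20: unused.
Cost = 250×4 + 850×6 + 1100×8 + 1000×14 + 50×18 = 29800.

29800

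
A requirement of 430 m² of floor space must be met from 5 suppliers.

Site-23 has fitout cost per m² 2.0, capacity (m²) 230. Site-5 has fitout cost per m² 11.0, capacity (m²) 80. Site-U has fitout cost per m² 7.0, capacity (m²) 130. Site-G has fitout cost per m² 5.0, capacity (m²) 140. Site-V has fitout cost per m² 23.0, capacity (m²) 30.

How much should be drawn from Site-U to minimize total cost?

60

Cheapest first:
Site-23 (2.0): use full 230 ; 200 m² to go.
Take 140 from Site-G at 5.0 ; need 60 more.
Site-U at 7.0: take 60 of its 130 ; requirement met.
Site-5, Site-V: unused.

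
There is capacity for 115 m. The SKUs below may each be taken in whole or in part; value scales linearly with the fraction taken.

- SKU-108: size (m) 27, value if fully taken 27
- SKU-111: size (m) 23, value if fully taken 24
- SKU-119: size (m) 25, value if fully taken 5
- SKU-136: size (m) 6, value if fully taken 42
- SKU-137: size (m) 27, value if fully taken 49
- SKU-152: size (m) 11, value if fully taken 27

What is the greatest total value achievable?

173.2

Sort by value density: SKU-136 42/6≈7, SKU-152 27/11≈2.45, SKU-137 49/27≈1.81, SKU-111 24/23≈1.04, SKU-108 27/27≈1, SKU-119 5/25≈0.2.
All 6 m of SKU-136 fit (value 42) — 109 remain.
All 11 m of SKU-152 fit (value 27) — 98 remain.
SKU-137: take in full, 27 m for value 49 — 71 left.
All 23 m of SKU-111 fit (value 24) — 48 remain.
All 27 m of SKU-108 fit (value 27) — 21 remain.
21 m left: a 21/25 share of SKU-119 gives 5×21/25 = 4.2.
Total value = 173.2.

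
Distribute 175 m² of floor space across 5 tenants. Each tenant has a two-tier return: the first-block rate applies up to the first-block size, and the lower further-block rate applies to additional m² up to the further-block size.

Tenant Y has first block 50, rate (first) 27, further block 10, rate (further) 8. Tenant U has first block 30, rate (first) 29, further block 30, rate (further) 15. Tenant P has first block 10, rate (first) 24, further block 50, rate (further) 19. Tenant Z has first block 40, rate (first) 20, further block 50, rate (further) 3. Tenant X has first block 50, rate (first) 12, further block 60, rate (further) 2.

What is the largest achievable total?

Rank every tier by rate: Tenant U/first 29 > Tenant Y/first 27 > Tenant P/first 24 > Tenant Z/first 20 > Tenant P/second 19 > Tenant U/second 15 > Tenant X/first 12 > Tenant Y/second 8 > Tenant Z/second 3 > Tenant X/second 2.
Tenant U first at 29: fill all 30 ; 145 left.
Fill Tenant Y first block (50 at 27) ; 95 left.
Fill Tenant P first block (10 at 24) ; 85 left.
Fill Tenant Z first block (40 at 20) ; 45 left.
45 remain; put them into Tenant P second at 19.
Total = 29×30 + 27×50 + 24×10 + 20×40 + 19×45 = 4115.

4115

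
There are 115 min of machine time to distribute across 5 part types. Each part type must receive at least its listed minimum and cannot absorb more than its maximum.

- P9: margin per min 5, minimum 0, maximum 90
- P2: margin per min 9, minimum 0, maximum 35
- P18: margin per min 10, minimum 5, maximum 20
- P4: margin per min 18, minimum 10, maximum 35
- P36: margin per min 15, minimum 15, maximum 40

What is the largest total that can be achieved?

1610

Meeting every minimum uses 0+0+5+10+15 = 30 min, leaving 85.
Order the part types by margin per min: P4 18 > P36 15 > P18 10 > P2 9 > P9 5.
P4 takes 25 more to reach its cap of 35 → 60 left.
P36 takes 25 more to reach its cap of 40 → 35 left.
P18 takes 15 more to reach its cap of 20 → 20 left.
P2 has room for 35 more but only 20 remain, so it gets 20.
Total = 9×20 + 10×20 + 18×35 + 15×40 = 1610.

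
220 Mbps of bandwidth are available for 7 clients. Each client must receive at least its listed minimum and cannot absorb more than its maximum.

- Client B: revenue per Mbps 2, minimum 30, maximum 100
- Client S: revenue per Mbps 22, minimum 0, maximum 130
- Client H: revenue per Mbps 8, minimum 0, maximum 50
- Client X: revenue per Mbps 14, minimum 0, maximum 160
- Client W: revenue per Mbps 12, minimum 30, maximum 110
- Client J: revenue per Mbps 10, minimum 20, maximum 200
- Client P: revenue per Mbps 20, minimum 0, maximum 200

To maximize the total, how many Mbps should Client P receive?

Meeting every minimum uses 30+0+0+0+30+20+0 = 80 Mbps, leaving 140.
Order the clients by revenue per Mbps: Client S 22 > Client P 20 > Client X 14 > Client W 12 > Client J 10 > Client H 8 > Client B 2.
Client S takes 130 more to reach its cap of 130 → 10 left.
Client P has room for 200 more but only 10 remain, so it gets 10.

10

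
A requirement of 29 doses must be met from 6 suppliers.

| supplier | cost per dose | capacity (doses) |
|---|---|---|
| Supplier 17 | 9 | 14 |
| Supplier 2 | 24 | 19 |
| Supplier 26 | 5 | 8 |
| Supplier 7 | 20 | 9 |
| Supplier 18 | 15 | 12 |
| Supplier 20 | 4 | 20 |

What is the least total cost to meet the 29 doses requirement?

129

Use suppliers in increasing cost order.
Supplier 20 at 4: take all 20 doses → 9 still needed.
Supplier 26 at 5: take all 8 doses → 1 still needed.
Take 1 from Supplier 17 at 9 to finish.
Supplier 18, Supplier 7, Supplier 2: unused.
Cost = 20×4 + 8×5 + 1×9 = 129.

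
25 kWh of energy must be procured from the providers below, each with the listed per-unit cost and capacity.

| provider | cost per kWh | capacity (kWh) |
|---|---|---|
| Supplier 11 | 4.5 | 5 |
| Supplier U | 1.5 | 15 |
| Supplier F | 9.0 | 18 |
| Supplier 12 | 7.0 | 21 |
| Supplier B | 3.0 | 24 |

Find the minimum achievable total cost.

Fill from the cheapest provider first.
Supplier U at 1.5: take all 15 kWh — 10 still needed.
Take 10 from Supplier B at 3.0 to finish.
Supplier 11, Supplier 12, Supplier F: unused.
Cost = 15×1.5 + 10×3.0 = 52.5.

52.5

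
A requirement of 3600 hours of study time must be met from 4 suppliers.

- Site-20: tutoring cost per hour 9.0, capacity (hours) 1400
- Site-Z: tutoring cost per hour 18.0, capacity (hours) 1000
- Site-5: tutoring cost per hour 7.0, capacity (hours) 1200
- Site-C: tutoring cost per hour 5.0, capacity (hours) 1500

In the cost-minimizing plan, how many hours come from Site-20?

900

Use suppliers in increasing cost order.
Site-C at 5.0: take all 1500 hours → 2100 still needed.
Site-5 at 7.0: take all 1200 hours → 900 still needed.
Site-20 at 9.0: take 900 of its 1400 → requirement met.
Site-Z: unused.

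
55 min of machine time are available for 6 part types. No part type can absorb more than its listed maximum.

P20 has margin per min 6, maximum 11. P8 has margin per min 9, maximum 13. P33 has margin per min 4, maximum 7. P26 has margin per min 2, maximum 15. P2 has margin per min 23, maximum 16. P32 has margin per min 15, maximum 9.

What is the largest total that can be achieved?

Rank by margin per min: P2 23 > P32 15 > P8 9 > P20 6 > P33 4 > P26 2.
P2: +16 to 16 (cap) → 39 left.
Give P32 9 to hit its cap of 9 → 30 left.
Give P8 13 to hit its cap of 13 → 17 left.
P20: +11 to 11 (cap) → 6 left.
P33: +6 (room for 7) → 6. Pool exhausted.
Total = 6×11 + 9×13 + 4×6 + 23×16 + 15×9 = 710.

710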